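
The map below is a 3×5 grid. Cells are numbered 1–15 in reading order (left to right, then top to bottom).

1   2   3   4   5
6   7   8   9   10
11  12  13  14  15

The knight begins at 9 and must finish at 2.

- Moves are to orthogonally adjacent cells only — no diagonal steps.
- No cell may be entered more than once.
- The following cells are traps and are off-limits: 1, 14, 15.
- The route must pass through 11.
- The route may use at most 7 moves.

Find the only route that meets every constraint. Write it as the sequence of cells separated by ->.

The 7-move cap with required stops at 11 leaves no slack for detours.
Route from 9: left 1 to 8, down 1 to 13, left 2 to 11, up 1 to 6, right 1 to 7, up 1 to 2 — 7 moves in all.
Check: all required cells visited; 7 ≤ 7 moves.

9 -> 8 -> 13 -> 12 -> 11 -> 6 -> 7 -> 2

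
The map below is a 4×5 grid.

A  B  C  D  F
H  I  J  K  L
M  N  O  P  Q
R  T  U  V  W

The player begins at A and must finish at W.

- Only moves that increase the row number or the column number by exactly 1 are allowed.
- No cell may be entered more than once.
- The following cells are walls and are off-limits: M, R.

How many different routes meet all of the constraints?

A right/down-only route from A to W makes exactly 3 down-moves and 4 right-moves in some order.
With no other constraints that would be C(7,3) = 35 routes.
Subtract routes through each blocked cell (inclusion–exclusion for overlaps): − through M: 5 − through R: 1 + through M&R: 1 → 30.
That gives 30 routes.

30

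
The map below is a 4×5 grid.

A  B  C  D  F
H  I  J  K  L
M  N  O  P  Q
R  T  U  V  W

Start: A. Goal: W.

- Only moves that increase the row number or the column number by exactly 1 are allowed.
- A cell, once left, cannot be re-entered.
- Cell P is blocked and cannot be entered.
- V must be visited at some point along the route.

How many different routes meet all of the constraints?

A right/down-only route from A to W makes exactly 3 down-moves and 4 right-moves in some order.
With no other constraints that would be C(7,3) = 35 routes.
Split at V and multiply the segment counts (each segment already excludes blocked cells): A→V: 10; V→W: 1; product = 10.
That gives 10 routes.

10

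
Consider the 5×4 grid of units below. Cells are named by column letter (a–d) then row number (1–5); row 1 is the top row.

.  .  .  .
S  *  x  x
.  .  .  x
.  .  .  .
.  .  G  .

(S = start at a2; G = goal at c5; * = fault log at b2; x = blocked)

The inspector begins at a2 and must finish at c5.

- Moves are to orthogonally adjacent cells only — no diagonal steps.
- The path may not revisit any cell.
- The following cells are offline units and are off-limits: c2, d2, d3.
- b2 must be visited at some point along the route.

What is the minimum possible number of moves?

5

Any route passes through b2 somewhere between a2 and c5. Summing Manhattan distances along the two legs (a2 → b2 → c5) gives a lower bound of 1 + 4 = 5 moves.
A route of 5 moves achieves this: a2 → b2 → b3 → b4 → b5 → c5.
Since 5 matches the lower bound, it is optimal.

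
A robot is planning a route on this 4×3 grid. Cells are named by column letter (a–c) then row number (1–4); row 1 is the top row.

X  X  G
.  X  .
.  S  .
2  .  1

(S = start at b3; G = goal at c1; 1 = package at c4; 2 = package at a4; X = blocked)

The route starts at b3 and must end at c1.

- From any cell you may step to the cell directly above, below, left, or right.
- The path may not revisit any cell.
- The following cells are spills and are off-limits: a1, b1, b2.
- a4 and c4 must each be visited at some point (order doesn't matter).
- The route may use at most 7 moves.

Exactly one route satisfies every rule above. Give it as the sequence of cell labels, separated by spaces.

Any route must reach a4 and c4 and still end at c1 within 7 moves, so the order of the required stops is forced.
Route from b3: left to a3, down to a4, 2× right (reaching c4), 3× up (reaching c1) — 7 moves in all.
Check: all required cells visited; 7 ≤ 7 moves.

b3 a3 a4 b4 c4 c3 c2 c1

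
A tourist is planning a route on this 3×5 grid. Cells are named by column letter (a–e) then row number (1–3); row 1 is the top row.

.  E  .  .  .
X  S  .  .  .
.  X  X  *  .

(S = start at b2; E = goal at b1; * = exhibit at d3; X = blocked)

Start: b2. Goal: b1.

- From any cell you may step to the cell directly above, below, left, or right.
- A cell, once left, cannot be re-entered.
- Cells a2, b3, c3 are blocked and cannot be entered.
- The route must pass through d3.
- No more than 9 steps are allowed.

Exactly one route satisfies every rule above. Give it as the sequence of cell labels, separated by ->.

The budget equals the shortest possible length, so every move has to be on a shortest route through the required cells.
Route from b2: 2× right (reaching d2), down to d3, right to e3, 2× up (reaching e1), 3× left (reaching b1) — 9 moves in all.
Check: all required cells visited; 9 ≤ 9 moves.

b2 -> c2 -> d2 -> d3 -> e3 -> e2 -> e1 -> d1 -> c1 -> b1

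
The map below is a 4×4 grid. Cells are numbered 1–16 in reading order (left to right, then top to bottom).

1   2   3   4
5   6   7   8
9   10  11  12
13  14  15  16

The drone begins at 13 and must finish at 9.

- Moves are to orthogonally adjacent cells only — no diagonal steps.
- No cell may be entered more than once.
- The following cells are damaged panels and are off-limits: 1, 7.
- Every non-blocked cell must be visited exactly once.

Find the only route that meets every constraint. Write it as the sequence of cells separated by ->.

13 -> 14 -> 10 -> 11 -> 15 -> 16 -> 12 -> 8 -> 4 -> 3 -> 2 -> 6 -> 5 -> 9

Need to visit all 14 open cells exactly once, starting at 13 and ending at 9.
Route from 13: right 1 to 14, up 1 to 10, right 1 to 11, down 1 to 15, right 1 to 16, up 3 to 4, left 2 to 2, down 1 to 6, left 1 to 5, down 1 to 9 — 13 moves in all.
Check: all 14 open cells covered.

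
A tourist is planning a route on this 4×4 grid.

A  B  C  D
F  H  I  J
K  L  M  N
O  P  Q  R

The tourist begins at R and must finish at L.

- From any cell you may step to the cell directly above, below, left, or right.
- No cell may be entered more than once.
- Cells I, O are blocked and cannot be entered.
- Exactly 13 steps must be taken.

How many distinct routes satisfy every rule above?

0

Need simple routes of exactly 13 moves from R to L (Manhattan distance 3, so 5 moves are spent on a detour and 5 undoing it).
No route satisfies every constraint, so the count is 0.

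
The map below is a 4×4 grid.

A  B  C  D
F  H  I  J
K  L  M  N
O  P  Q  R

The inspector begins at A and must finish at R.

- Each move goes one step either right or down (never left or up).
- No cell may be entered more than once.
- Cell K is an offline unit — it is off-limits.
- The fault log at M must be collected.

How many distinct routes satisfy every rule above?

10

A right/down-only route from A to R makes exactly 3 down-moves and 3 right-moves in some order.
With no other constraints that would be C(6,3) = 20 routes.
Split at M and multiply the segment counts (each segment already excludes blocked cells): A→M: 5; M→R: 2; product = 10.
That gives 10 routes.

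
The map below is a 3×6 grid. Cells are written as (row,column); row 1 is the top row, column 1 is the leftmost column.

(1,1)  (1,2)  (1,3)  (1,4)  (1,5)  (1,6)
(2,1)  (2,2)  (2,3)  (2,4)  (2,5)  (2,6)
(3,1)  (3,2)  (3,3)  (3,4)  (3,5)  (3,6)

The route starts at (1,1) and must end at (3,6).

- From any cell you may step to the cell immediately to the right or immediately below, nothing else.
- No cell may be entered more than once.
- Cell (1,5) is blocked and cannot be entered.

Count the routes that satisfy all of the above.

18

A right/down-only route from (1,1) to (3,6) makes exactly 2 down-moves and 5 right-moves in some order.
With no other constraints that would be C(7,2) = 21 routes.
Subtract routes through each blocked cell (inclusion–exclusion for overlaps): − through (1,5): 3 → 18.
That gives 18 routes.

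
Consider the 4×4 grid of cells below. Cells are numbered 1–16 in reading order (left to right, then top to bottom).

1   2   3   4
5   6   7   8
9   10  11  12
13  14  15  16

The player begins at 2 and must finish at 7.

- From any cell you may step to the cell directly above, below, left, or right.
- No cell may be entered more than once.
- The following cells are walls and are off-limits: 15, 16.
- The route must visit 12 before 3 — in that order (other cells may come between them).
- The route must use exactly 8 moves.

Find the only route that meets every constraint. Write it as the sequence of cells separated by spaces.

The waypoints must appear in the order 12, 3, with no cell reused.
Route from 2: down 2 to 10, right 2 to 12, up 2 to 4, left 1 to 3, down 1 to 7 — 8 moves in all.
Check: order respected (12 at step 4, 3 at step 7); 8 moves as required.

2 6 10 11 12 8 4 3 7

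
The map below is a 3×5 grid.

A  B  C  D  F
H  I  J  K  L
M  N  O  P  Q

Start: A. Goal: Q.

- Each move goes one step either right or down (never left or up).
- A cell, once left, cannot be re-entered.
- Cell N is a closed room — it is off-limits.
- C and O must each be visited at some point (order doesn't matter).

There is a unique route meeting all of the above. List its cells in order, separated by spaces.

Moves only go right or down, so the column and row indices never decrease.
Route from A: 2× right (reaching C), 2× down (reaching O), 2× right (reaching Q) — 6 moves in all.
Check: all required cells visited.

A B C J O P Q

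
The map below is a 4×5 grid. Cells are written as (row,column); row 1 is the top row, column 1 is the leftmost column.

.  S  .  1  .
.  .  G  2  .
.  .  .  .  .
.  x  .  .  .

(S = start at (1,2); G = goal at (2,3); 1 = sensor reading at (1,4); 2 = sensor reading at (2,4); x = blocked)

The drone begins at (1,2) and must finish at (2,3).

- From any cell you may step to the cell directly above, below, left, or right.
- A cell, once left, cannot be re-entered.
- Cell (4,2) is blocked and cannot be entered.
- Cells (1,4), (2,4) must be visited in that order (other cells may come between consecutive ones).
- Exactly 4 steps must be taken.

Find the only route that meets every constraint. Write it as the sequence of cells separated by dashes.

The waypoints must appear in the order (1,4), (2,4), with no cell reused.
Route from (1,2): right 2 to (1,4), down 1 to (2,4), left 1 to (2,3) — 4 moves in all.
Check: order respected (1 at step 2, 2 at step 3); 4 moves as required.

(1,2) - (1,3) - (1,4) - (2,4) - (2,3)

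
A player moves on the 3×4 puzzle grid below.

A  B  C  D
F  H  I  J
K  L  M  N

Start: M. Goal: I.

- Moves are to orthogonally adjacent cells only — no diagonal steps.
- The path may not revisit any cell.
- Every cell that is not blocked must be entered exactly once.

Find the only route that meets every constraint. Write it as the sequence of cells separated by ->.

Need to visit all 12 open cells exactly once, starting at M and ending at I.
Cell A has only two open neighbours (F and B), so the path must pass straight through it: one of those is the cell it's entered from and the other is where it exits.
Route from M: right to N, 2× up (reaching D), 3× left (reaching A), 2× down (reaching K), right to L, up to H, right to I — 11 moves in all.
Check: all 12 open cells covered.

M -> N -> J -> D -> C -> B -> A -> F -> K -> L -> H -> I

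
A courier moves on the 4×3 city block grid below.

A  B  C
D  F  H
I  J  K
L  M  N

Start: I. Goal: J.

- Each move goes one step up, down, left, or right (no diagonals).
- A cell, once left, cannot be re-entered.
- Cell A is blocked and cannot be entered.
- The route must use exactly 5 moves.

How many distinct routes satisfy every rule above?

2

Need simple routes of exactly 5 moves from I to J (Manhattan distance 1, so 2 moves are spent on a detour and 2 undoing it).
Enumerating: I D F H K J | I L M N K J.
That gives 2 routes.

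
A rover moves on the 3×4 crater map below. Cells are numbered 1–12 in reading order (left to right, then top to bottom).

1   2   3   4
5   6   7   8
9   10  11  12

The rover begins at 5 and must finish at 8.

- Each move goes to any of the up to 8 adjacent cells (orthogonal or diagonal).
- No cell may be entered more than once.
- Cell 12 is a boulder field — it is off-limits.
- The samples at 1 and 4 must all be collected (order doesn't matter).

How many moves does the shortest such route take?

5

Any route passes through 1 and 4 in some order between 5 and 8. Summing Chebyshev distances along each leg and taking the cheapest ordering (5 → 1 → 4 → 8) gives a lower bound of 1 + 3 + 1 = 5 moves.
A route of 5 moves achieves this: 5 → 1 → 2 → 3 → 4 → 8.
Since 5 matches the lower bound, it is optimal.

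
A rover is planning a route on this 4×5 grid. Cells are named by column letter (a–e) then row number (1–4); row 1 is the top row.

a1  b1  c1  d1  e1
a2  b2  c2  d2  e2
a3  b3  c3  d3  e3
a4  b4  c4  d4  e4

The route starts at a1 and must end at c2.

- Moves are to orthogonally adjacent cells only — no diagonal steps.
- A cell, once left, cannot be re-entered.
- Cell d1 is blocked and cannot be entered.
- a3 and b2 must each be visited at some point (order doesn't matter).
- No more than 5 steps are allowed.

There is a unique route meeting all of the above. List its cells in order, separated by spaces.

a1 a2 a3 b3 b2 c2

The budget equals the shortest possible length, so every move has to be on a shortest route through the required cells.
Route from a1: 2× down (reaching a3), right to b3, up to b2, right to c2 — 5 moves in all.
Check: all required cells visited; 5 ≤ 5 moves.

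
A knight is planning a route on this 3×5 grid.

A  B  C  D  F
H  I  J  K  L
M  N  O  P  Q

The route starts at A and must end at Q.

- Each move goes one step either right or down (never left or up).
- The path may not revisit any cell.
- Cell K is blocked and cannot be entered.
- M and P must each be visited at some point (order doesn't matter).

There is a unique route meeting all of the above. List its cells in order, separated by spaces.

A H M N O P Q

Moves only go right or down, so the column and row indices never decrease.
Route from A: 2× down (reaching M), 4× right (reaching Q) — 6 moves in all.
Check: all required cells visited.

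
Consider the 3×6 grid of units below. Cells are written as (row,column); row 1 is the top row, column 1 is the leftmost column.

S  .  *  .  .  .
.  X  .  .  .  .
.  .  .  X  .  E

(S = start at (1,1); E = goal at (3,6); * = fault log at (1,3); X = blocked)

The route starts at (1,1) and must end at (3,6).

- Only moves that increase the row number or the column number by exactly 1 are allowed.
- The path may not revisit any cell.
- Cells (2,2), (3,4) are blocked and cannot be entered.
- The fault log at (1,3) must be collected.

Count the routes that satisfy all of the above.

A right/down-only route from (1,1) to (3,6) makes exactly 2 down-moves and 5 right-moves in some order.
With no other constraints that would be C(7,2) = 21 routes.
Split at (1,3) and multiply the segment counts (each segment already excludes blocked cells): (1,1)→(1,3): 1; (1,3)→(3,6): 7; product = 7.
That gives 7 routes.

7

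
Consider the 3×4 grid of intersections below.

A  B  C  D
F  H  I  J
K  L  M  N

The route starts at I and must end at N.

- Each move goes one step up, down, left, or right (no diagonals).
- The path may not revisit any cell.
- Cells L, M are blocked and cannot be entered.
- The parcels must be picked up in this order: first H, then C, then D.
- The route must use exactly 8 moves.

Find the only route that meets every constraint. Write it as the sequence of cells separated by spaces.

I H F A B C D J N

The waypoints must appear in the order H, C, D, with no cell reused.
Route from I: 2× left (reaching F), up to A, 3× right (reaching D), 2× down (reaching N) — 8 moves in all.
Check: order respected (H at step 1, C at step 5, D at step 6); 8 moves as required.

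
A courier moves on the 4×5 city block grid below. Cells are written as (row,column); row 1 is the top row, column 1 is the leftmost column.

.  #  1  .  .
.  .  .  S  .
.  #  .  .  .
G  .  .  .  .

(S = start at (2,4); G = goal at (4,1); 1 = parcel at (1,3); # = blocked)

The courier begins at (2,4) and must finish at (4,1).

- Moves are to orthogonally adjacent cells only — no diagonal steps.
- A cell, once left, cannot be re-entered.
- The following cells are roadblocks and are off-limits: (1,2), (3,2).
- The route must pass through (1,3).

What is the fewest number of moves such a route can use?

Any route passes through (1,3) somewhere between (2,4) and (4,1). Summing Manhattan distances along the two legs ((2,4) → (1,3) → (4,1)) gives a lower bound of 2 + 5 = 7 moves.
A route of 7 moves achieves this: (2,4) → (1,4) → (1,3) → (2,3) → (3,3) → (4,3) → (4,2) → (4,1).
Since 7 matches the lower bound, it is optimal.

7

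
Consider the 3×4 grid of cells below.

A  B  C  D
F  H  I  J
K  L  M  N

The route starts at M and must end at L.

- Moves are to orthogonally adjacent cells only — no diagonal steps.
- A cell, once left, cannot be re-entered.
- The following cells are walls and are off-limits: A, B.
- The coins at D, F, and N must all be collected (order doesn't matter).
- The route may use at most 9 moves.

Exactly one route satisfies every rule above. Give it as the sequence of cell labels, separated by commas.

M, N, J, D, C, I, H, F, K, L

Any route must reach D, F, and N and still end at L within 9 moves, so the order of the required stops is forced.
Route from M: right 1 to N, up 2 to D, left 1 to C, down 1 to I, left 2 to F, down 1 to K, right 1 to L — 9 moves in all.
Check: all required cells visited; 9 ≤ 9 moves.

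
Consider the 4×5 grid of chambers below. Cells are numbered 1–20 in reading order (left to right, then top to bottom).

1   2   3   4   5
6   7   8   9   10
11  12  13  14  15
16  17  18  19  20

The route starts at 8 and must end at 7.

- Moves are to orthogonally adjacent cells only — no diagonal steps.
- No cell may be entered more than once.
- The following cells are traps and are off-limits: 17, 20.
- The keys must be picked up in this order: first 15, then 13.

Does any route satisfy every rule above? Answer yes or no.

One route that works: 8 → 9 → 10 → 15 → 14 → 13 → 12 → 7.

yes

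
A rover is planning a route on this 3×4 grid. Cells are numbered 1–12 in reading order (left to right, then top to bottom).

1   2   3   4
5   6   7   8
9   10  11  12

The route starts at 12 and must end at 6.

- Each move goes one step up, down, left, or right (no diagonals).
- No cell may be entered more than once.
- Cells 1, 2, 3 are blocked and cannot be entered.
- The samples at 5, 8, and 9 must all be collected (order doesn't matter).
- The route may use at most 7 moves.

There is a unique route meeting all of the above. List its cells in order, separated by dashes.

12 - 8 - 7 - 11 - 10 - 9 - 5 - 6

Any route must reach 5, 8, and 9 and still end at 6 within 7 moves, so the order of the required stops is forced.
Route from 12: up to 8, left to 7, down to 11, 2× left (reaching 9), up to 5, right to 6 — 7 moves in all.
Check: all required cells visited; 7 ≤ 7 moves.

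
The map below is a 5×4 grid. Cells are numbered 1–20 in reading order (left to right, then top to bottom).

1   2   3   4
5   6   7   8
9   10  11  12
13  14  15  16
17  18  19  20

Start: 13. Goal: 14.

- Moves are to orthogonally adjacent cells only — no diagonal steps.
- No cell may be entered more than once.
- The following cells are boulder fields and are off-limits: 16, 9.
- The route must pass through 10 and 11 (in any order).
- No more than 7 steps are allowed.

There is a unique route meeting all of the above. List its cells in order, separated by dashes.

Any route must reach 10 and 11 and still end at 14 within 7 moves, so the order of the required stops is forced.
Route from 13: down to 17, 2× right (reaching 19), 2× up (reaching 11), left to 10, down to 14 — 7 moves in all.
Check: all required cells visited; 7 ≤ 7 moves.

13 - 17 - 18 - 19 - 15 - 11 - 10 - 14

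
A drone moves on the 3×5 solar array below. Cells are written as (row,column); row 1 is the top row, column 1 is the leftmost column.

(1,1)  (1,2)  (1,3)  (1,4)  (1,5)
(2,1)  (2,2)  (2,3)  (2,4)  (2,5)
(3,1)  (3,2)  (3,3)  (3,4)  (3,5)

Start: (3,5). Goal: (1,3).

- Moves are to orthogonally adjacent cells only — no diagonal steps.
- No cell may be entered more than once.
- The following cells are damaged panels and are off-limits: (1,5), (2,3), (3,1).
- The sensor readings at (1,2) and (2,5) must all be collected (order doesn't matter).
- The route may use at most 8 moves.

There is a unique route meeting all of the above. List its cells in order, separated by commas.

Any route must reach (1,2) and (2,5) and still end at (1,3) within 8 moves, so the order of the required stops is forced.
Route from (3,5): up 1 to (2,5), left 1 to (2,4), down 1 to (3,4), left 2 to (3,2), up 2 to (1,2), right 1 to (1,3) — 8 moves in all.
Check: all required cells visited; 8 ≤ 8 moves.

(3,5), (2,5), (2,4), (3,4), (3,3), (3,2), (2,2), (1,2), (1,3)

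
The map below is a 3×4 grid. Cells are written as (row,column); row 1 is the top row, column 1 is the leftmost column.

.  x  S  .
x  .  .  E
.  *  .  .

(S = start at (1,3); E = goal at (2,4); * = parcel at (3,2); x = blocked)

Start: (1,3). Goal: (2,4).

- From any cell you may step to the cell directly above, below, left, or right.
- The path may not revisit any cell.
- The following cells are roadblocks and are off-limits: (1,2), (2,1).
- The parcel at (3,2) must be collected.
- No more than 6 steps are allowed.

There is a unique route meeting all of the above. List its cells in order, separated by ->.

The budget equals the shortest possible length, so every move has to be on a shortest route through the required cells.
Route from (1,3): down 1 to (2,3), left 1 to (2,2), down 1 to (3,2), right 2 to (3,4), up 1 to (2,4) — 6 moves in all.
Check: all required cells visited; 6 ≤ 6 moves.

(1,3) -> (2,3) -> (2,2) -> (3,2) -> (3,3) -> (3,4) -> (2,4)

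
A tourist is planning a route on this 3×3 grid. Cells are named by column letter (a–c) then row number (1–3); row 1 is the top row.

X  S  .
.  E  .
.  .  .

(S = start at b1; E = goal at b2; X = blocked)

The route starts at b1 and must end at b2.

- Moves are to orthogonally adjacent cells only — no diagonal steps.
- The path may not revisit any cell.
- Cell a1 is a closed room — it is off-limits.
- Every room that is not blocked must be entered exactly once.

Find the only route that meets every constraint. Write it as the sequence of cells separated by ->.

b1 -> c1 -> c2 -> c3 -> b3 -> a3 -> a2 -> b2

Need to visit all 8 open cells exactly once, starting at b1 and ending at b2.
Cell a2 has only two open neighbours (a3 and b2), so the path must pass straight through it: one of those is the cell it's entered from and the other is where it exits.
Route from b1: right 1 to c1, down 2 to c3, left 2 to a3, up 1 to a2, right 1 to b2 — 7 moves in all.
Check: all 8 open cells covered.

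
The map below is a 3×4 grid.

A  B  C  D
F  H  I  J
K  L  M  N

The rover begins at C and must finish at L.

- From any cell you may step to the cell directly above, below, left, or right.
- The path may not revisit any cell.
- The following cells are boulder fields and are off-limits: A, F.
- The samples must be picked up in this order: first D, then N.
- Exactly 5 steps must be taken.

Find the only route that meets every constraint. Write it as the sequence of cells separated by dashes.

C - D - J - N - M - L

The waypoints must appear in the order D, N, with no cell reused.
Route from C: right to D, 2× down (reaching N), 2× left (reaching L) — 5 moves in all.
Check: order respected (D at step 1, N at step 3); 5 moves as required.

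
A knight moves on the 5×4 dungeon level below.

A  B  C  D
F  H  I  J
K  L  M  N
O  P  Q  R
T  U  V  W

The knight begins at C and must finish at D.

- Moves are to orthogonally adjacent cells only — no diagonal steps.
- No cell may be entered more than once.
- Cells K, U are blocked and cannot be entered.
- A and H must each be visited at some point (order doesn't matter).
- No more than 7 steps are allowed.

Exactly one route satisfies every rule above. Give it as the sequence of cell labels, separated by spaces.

C B A F H I J D

The 7-move cap with required stops at A, H leaves no slack for detours.
Route from C: left 2 to A, down 1 to F, right 3 to J, up 1 to D — 7 moves in all.
Check: all required cells visited; 7 ≤ 7 moves.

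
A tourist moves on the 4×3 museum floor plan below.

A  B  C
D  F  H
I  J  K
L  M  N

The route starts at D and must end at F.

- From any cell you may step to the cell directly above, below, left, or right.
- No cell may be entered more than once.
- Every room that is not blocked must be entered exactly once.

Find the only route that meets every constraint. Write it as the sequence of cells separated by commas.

Need to visit all 12 open cells exactly once, starting at D and ending at F.
Cell C has only two open neighbours (H and B), so the path must pass straight through it: one of those is the cell it's entered from and the other is where it exits.
Route from D: up 1 to A, right 2 to C, down 3 to N, left 2 to L, up 1 to I, right 1 to J, up 1 to F — 11 moves in all.
Check: all 12 open cells covered.

D, A, B, C, H, K, N, M, L, I, J, F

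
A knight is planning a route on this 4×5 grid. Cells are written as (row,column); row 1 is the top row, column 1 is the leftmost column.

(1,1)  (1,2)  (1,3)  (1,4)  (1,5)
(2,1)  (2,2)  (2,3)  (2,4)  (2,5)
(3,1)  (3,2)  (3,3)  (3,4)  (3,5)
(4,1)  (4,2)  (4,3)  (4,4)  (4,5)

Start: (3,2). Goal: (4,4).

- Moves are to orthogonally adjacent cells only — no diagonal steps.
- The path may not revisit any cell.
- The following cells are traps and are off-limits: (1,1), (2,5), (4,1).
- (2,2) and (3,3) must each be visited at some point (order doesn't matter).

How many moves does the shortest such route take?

Any route passes through (2,2) and (3,3) in some order between (3,2) and (4,4). Summing Manhattan distances along each leg and taking the cheapest ordering ((3,2) → (2,2) → (3,3) → (4,4)) gives a lower bound of 1 + 2 + 2 = 5 moves.
A route of 5 moves achieves this: (3,2) → (2,2) → (2,3) → (3,3) → (4,3) → (4,4).
Since 5 matches the lower bound, it is optimal.

5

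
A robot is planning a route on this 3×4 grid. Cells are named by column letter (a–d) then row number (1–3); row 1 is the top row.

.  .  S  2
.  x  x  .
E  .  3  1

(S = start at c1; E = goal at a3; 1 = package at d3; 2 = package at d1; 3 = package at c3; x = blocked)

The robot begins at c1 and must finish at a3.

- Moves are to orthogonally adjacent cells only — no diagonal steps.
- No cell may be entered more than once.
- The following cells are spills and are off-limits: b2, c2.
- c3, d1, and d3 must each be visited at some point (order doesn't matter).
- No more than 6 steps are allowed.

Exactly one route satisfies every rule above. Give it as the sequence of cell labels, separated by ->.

c1 -> d1 -> d2 -> d3 -> c3 -> b3 -> a3

The budget equals the shortest possible length, so every move has to be on a shortest route through the required cells.
Route from c1: right 1 to d1, down 2 to d3, left 3 to a3 — 6 moves in all.
Check: all required cells visited; 6 ≤ 6 moves.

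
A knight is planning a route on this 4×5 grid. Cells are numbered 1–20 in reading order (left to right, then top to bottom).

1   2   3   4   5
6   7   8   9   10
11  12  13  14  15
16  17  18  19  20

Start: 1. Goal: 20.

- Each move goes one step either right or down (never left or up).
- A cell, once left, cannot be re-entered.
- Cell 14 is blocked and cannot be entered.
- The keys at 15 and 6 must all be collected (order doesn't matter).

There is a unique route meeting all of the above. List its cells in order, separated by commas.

1, 6, 7, 8, 9, 10, 15, 20

Moves only go right or down, so the column and row indices never decrease.
Route from 1: down 1 to 6, right 4 to 10, down 2 to 20 — 7 moves in all.
Check: all required cells visited.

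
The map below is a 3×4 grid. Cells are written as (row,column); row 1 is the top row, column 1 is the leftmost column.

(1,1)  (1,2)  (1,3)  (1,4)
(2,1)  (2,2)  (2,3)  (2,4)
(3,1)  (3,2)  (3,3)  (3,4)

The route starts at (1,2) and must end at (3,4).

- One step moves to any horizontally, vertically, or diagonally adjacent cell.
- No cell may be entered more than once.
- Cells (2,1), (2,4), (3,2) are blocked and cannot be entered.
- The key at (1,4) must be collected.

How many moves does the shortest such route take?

4

Any route passes through (1,4) somewhere between (1,2) and (3,4). Summing Chebyshev distances along the two legs ((1,2) → (1,4) → (3,4)) gives a lower bound of 2 + 2 = 4 moves.
A route of 4 moves achieves this: (1,2) → (1,3) → (1,4) → (2,3) → (3,4).
Since 4 matches the lower bound, it is optimal.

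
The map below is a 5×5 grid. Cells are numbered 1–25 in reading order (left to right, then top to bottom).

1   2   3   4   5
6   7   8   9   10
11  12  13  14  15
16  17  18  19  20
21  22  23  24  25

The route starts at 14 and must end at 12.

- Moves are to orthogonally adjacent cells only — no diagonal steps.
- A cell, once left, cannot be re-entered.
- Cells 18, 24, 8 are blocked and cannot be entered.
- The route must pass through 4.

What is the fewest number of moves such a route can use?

Any route passes through 4 somewhere between 14 and 12. Summing Manhattan distances along the two legs (14 → 4 → 12) gives a lower bound of 2 + 4 = 6 moves.
A route of 6 moves achieves this: 14 → 9 → 4 → 3 → 2 → 7 → 12.
Since 6 matches the lower bound, it is optimal.

6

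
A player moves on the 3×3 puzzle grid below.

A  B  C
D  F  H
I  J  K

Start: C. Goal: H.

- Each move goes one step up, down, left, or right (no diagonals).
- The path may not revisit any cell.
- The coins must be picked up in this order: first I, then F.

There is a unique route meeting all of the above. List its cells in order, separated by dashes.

C - B - A - D - I - J - F - H

The waypoints must appear in the order I, F, with no cell reused.
Route from C: 2× left (reaching A), 2× down (reaching I), right to J, up to F, right to H — 7 moves in all.
Check: order respected (I at step 4, F at step 6).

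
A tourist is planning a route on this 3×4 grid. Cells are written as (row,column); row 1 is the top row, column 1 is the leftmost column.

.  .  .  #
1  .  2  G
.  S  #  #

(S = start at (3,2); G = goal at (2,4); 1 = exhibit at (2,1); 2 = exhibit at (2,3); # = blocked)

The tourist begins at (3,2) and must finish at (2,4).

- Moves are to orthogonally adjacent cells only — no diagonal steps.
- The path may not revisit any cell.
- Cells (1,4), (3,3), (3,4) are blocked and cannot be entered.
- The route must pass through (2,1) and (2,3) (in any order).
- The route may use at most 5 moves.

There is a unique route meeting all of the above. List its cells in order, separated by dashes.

(3,2) - (3,1) - (2,1) - (2,2) - (2,3) - (2,4)

Any route must reach (2,1) and (2,3) and still end at (2,4) within 5 moves, so the order of the required stops is forced.
Route from (3,2): left to (3,1), up to (2,1), 3× right (reaching (2,4)) — 5 moves in all.
Check: all required cells visited; 5 ≤ 5 moves.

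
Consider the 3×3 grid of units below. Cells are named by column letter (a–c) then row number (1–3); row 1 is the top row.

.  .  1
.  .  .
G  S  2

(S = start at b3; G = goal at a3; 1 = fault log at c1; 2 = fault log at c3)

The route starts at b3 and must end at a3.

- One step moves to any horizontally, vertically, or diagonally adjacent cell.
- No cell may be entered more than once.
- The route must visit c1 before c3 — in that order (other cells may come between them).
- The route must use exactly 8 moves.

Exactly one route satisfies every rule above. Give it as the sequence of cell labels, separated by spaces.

b3 a2 a1 b1 c1 c2 c3 b2 a3

The waypoints must appear in the order c1, c3, with no cell reused.
Route from b3: up-left to a2, up to a1, 2× right (reaching c1), 2× down (reaching c3), up-left to b2, down-left to a3 — 8 moves in all.
Check: order respected (1 at step 4, 2 at step 6); 8 moves as required.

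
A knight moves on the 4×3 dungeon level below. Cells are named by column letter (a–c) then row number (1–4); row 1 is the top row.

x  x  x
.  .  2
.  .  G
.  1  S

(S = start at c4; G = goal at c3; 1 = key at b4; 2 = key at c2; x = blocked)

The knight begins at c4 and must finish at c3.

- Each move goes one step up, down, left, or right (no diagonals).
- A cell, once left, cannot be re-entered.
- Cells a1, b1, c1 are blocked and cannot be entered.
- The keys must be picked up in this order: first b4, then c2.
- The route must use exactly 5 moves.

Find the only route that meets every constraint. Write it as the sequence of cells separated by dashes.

c4 - b4 - b3 - b2 - c2 - c3

The waypoints must appear in the order b4, c2, with no cell reused.
Route from c4: left 1 to b4, up 2 to b2, right 1 to c2, down 1 to c3 — 5 moves in all.
Check: order respected (1 at step 1, 2 at step 4); 5 moves as required.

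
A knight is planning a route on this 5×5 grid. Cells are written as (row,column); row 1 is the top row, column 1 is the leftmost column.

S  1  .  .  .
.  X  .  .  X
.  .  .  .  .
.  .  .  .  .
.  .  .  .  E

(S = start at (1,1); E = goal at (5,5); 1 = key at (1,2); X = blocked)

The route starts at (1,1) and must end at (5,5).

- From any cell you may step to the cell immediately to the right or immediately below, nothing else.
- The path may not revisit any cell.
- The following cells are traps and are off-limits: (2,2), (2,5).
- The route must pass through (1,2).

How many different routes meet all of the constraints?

12

A right/down-only route from (1,1) to (5,5) makes exactly 4 down-moves and 4 right-moves in some order.
With no other constraints that would be C(8,4) = 70 routes.
Split at (1,2) and multiply the segment counts (each segment already excludes blocked cells): (1,1)→(1,2): 1; (1,2)→(5,5): 12; product = 12.
That gives 12 routes.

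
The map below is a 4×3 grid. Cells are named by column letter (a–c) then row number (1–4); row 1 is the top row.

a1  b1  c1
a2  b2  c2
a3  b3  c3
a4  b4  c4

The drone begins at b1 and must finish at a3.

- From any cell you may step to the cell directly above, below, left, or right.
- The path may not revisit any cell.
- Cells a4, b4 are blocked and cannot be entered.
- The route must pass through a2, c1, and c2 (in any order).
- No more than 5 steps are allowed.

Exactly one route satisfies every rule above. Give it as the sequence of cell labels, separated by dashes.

b1 - c1 - c2 - b2 - a2 - a3

Any route must reach a2, c1, and c2 and still end at a3 within 5 moves, so the order of the required stops is forced.
Route from b1: right 1 to c1, down 1 to c2, left 2 to a2, down 1 to a3 — 5 moves in all.
Check: all required cells visited; 5 ≤ 5 moves.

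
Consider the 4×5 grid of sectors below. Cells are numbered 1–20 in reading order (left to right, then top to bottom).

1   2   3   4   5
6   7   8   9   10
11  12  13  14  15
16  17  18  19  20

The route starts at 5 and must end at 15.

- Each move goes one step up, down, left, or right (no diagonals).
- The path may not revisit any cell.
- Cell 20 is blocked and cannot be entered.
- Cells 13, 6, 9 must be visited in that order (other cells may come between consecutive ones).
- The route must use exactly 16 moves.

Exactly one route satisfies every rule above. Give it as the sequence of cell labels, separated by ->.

5 -> 4 -> 3 -> 8 -> 13 -> 12 -> 7 -> 6 -> 11 -> 16 -> 17 -> 18 -> 19 -> 14 -> 9 -> 10 -> 15

The waypoints must appear in the order 13, 6, 9, with no cell reused.
Route from 5: 2× left (reaching 3), 2× down (reaching 13), left to 12, up to 7, left to 6, 2× down (reaching 16), 3× right (reaching 19), 2× up (reaching 9), right to 10, down to 15 — 16 moves in all.
Check: order respected (13 at step 4, 6 at step 7, 9 at step 14); 16 moves as required.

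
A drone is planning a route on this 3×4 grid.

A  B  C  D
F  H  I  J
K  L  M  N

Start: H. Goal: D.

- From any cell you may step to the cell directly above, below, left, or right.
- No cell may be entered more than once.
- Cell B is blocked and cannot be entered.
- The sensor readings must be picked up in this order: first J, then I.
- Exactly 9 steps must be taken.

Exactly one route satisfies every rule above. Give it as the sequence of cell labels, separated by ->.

The waypoints must appear in the order J, I, with no cell reused.
Route from H: left 1 to F, down 1 to K, right 3 to N, up 1 to J, left 1 to I, up 1 to C, right 1 to D — 9 moves in all.
Check: order respected (J at step 6, I at step 7); 9 moves as required.

H -> F -> K -> L -> M -> N -> J -> I -> C -> D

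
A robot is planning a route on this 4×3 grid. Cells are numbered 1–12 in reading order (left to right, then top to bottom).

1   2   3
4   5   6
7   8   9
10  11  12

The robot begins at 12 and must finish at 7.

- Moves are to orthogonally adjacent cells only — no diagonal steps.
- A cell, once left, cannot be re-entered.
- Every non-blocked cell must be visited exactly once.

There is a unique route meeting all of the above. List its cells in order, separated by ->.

12 -> 9 -> 6 -> 3 -> 2 -> 1 -> 4 -> 5 -> 8 -> 11 -> 10 -> 7

Need to visit all 12 open cells exactly once, starting at 12 and ending at 7.
Cell 1 has only two open neighbours (4 and 2), so the path must pass straight through it: one of those is the cell it's entered from and the other is where it exits.
Route from 12: up 3 to 3, left 2 to 1, down 1 to 4, right 1 to 5, down 2 to 11, left 1 to 10, up 1 to 7 — 11 moves in all.
Check: all 12 open cells covered.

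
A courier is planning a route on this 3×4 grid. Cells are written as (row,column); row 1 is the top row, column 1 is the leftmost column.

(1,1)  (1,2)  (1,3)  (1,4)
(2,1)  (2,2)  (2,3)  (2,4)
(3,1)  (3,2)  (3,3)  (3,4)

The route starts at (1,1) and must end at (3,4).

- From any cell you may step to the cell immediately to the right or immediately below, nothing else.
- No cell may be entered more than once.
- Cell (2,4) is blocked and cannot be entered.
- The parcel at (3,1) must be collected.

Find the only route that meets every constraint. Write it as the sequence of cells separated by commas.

Moves only go right or down, so the column and row indices never decrease.
Route from (1,1): 2× down (reaching (3,1)), 3× right (reaching (3,4)) — 5 moves in all.
Check: all required cells visited.

(1,1), (2,1), (3,1), (3,2), (3,3), (3,4)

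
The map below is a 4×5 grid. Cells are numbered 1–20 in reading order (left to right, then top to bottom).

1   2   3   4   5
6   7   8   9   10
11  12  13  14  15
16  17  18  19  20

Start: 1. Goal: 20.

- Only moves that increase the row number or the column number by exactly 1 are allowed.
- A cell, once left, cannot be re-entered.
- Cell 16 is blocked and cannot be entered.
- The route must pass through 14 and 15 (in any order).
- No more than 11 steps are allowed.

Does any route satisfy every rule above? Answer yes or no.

yes

One route that works: 1 → 6 → 11 → 12 → 13 → 14 → 15 → 20.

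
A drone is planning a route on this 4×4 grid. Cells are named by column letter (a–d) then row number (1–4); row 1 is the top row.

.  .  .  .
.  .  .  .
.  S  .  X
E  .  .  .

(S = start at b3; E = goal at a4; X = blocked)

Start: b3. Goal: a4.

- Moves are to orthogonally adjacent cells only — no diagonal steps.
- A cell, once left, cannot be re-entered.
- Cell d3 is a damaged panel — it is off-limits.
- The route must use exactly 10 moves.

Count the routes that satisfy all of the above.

11

Need simple routes of exactly 10 moves from b3 to a4 (Manhattan distance 2, so 4 moves are spent on a detour and 4 undoing it).
Branch systematically from the start, pruning whenever the remaining move budget drops below the Manhattan distance to a4 or differs from it in parity. Grouping the completions by first move — via b2: 3; via b4: 3; via a3: 3; via c3: 2 — and summing: 3 + 3 + 3 + 2 = 11.
That gives 11 routes.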